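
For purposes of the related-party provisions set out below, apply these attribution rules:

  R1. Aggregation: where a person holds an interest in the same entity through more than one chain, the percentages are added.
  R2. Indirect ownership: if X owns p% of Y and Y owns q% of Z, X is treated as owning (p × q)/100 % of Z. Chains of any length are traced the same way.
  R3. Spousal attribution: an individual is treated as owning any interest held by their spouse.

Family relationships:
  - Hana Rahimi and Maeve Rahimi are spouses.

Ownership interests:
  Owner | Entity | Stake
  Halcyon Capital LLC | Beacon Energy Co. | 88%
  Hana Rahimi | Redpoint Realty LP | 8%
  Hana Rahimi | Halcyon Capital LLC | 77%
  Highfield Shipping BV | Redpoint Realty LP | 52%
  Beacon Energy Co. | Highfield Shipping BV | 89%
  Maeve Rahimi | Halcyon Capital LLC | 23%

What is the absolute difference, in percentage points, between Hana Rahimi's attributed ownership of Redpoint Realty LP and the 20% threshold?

By spousal attribution (R3), Hana Rahimi is treated as also owning Maeve Rahimi's interest in Halcyon Capital LLC, giving 77% + 23% = 100%.
Chain via Halcyon Capital LLC → Beacon Energy Co. → Highfield Shipping BV (R2): 100% × 88% × 89% × 52% = 40.7264% of Redpoint Realty LP.
Direct interest in Redpoint Realty LP: 8%.
Aggregating (R1): 40.7264% + 8% = 48.7264%.
48.7264% exceeds the 20% threshold by 28.7264 percentage points.

28.7264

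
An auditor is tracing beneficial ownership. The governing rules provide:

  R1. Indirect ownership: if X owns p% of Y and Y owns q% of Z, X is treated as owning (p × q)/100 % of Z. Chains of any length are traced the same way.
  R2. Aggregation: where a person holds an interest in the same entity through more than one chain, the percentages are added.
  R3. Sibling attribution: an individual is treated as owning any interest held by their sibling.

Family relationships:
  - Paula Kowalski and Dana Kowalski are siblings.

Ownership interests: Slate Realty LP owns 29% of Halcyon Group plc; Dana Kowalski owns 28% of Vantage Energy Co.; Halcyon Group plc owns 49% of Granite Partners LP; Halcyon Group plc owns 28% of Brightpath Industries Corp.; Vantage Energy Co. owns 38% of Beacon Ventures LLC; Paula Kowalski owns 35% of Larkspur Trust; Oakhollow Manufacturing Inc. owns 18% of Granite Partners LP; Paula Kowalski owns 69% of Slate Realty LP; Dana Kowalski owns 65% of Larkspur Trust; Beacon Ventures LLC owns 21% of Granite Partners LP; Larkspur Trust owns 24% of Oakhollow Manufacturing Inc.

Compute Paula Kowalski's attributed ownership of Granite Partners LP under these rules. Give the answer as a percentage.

16.3593%

By sibling attribution (R3), Paula Kowalski is treated as also owning Dana Kowalski's interest in Larkspur Trust, giving 35% + 65% = 100%.
By sibling attribution (R3), Paula Kowalski is treated as owning Dana Kowalski's 28% interest in Vantage Energy Co.
Chain via Larkspur Trust → Oakhollow Manufacturing Inc. (R1): 100% × 24% × 18% = 4.32% of Granite Partners LP.
Chain via Slate Realty LP → Halcyon Group plc (R1): 69% × 29% × 49% = 9.8049% of Granite Partners LP.
Chain via Vantage Energy Co. → Beacon Ventures LLC (R1): 28% × 38% × 21% = 2.2344% of Granite Partners LP.
Aggregating (R2): 4.32% + 9.8049% + 2.2344% = 16.3593%.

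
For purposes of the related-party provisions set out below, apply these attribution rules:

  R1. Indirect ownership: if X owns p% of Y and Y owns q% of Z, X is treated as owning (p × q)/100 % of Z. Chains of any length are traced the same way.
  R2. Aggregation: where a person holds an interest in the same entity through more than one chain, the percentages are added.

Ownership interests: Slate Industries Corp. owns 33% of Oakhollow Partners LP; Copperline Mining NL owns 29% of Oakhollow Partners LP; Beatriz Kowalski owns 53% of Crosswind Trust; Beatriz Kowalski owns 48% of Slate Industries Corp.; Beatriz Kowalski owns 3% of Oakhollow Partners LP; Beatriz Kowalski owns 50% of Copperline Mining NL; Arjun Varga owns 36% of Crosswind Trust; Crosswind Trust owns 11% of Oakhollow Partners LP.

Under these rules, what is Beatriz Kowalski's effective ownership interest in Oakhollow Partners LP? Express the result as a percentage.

39.17%

Chain via Slate Industries Corp. (R1): 48% × 33% = 15.84% of Oakhollow Partners LP.
Chain via Copperline Mining NL (R1): 50% × 29% = 14.5% of Oakhollow Partners LP.
Chain via Crosswind Trust (R1): 53% × 11% = 5.83% of Oakhollow Partners LP.
Direct interest in Oakhollow Partners LP: 3%.
Aggregating (R2): 15.84% + 14.5% + 5.83% + 3% = 39.17%.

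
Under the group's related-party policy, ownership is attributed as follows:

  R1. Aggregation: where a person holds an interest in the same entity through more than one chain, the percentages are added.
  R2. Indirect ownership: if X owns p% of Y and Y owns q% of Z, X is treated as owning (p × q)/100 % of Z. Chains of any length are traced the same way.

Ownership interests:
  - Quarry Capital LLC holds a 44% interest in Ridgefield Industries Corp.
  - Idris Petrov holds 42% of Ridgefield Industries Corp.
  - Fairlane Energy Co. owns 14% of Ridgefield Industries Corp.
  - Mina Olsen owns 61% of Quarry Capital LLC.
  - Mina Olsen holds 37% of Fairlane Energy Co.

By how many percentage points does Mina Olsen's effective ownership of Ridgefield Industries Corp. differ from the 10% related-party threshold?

Chain via Quarry Capital LLC (R2): 61% × 44% = 26.84% of Ridgefield Industries Corp.
Chain via Fairlane Energy Co. (R2): 37% × 14% = 5.18% of Ridgefield Industries Corp.
Aggregating (R1): 26.84% + 5.18% = 32.02%.
32.02% exceeds the 10% threshold by 22.02 percentage points.

22.02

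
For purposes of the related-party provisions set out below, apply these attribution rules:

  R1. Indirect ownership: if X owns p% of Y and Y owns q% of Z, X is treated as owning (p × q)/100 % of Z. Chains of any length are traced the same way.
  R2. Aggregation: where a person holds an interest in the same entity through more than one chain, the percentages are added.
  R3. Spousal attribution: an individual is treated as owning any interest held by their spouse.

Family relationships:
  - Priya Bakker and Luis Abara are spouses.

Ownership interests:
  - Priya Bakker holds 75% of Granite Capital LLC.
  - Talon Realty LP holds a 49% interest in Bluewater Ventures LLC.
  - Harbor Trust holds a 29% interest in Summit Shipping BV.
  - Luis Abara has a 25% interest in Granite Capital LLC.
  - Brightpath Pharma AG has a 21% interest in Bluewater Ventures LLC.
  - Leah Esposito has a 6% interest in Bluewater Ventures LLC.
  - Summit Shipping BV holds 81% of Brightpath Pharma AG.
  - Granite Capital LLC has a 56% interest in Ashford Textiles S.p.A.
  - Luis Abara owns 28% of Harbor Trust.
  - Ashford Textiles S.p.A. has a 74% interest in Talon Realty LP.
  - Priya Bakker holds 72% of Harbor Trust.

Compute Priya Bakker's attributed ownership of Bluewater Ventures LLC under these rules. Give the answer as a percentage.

By spousal attribution (R3), Priya Bakker is treated as also owning Luis Abara's interest in Harbor Trust, giving 72% + 28% = 100%.
By spousal attribution (R3), Priya Bakker is treated as also owning Luis Abara's interest in Granite Capital LLC, giving 75% + 25% = 100%.
Chain via Harbor Trust → Summit Shipping BV → Brightpath Pharma AG (R1): 100% × 29% × 81% × 21% = 4.9329% of Bluewater Ventures LLC.
Chain via Granite Capital LLC → Ashford Textiles S.p.A. → Talon Realty LP (R1): 100% × 56% × 74% × 49% = 20.3056% of Bluewater Ventures LLC.
Aggregating (R2): 4.9329% + 20.3056% = 25.2385%.

25.2385%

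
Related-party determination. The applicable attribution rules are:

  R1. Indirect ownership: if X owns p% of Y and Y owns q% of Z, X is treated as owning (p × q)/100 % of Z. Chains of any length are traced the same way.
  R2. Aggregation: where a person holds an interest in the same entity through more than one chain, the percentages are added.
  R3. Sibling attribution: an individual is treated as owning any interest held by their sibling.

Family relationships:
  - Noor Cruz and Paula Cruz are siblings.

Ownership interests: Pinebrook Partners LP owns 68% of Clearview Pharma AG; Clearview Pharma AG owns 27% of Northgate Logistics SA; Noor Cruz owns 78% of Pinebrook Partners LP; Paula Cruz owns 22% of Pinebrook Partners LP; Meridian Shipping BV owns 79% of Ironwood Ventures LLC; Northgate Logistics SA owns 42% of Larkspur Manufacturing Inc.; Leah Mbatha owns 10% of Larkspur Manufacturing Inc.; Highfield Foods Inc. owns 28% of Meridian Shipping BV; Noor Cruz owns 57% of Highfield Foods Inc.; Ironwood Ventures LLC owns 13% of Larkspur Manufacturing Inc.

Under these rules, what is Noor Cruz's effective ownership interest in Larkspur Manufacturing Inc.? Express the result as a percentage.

9.350292%

By sibling attribution (R3), Noor Cruz is treated as also owning Paula Cruz's interest in Pinebrook Partners LP, giving 78% + 22% = 100%.
Chain via Pinebrook Partners LP → Clearview Pharma AG → Northgate Logistics SA (R1): 100% × 68% × 27% × 42% = 7.7112% of Larkspur Manufacturing Inc.
Chain via Highfield Foods Inc. → Meridian Shipping BV → Ironwood Ventures LLC (R1): 57% × 28% × 79% × 13% = 1.639092% of Larkspur Manufacturing Inc.
Aggregating (R2): 7.7112% + 1.639092% = 9.350292%.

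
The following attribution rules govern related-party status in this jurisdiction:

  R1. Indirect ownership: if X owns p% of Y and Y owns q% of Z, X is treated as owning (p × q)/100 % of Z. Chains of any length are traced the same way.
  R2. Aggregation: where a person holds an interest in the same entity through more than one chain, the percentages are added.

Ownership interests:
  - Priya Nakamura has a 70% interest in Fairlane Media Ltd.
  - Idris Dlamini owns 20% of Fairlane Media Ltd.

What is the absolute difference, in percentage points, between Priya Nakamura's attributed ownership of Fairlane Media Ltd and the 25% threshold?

Direct interest in Fairlane Media Ltd: 70%.
70% exceeds the 25% threshold by 45 percentage points.

45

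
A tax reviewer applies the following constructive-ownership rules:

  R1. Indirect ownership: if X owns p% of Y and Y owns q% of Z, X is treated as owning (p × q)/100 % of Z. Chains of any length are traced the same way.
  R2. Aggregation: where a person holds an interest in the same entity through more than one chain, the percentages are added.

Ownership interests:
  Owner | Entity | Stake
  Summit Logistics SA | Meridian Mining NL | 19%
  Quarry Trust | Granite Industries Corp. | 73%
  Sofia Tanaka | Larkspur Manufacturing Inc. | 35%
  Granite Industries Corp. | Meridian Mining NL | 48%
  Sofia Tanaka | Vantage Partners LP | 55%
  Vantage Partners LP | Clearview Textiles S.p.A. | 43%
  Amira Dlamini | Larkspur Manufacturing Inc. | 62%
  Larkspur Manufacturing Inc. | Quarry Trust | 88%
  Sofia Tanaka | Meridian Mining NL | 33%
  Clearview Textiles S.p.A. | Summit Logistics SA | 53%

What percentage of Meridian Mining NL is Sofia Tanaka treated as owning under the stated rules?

Chain via Larkspur Manufacturing Inc. → Quarry Trust → Granite Industries Corp. (R1): 35% × 88% × 73% × 48% = 10.79232% of Meridian Mining NL.
Chain via Vantage Partners LP → Clearview Textiles S.p.A. → Summit Logistics SA (R1): 55% × 43% × 53% × 19% = 2.381555% of Meridian Mining NL.
Direct interest in Meridian Mining NL: 33%.
Aggregating (R2): 10.79232% + 2.381555% + 33% = 46.173875%.

46.173875%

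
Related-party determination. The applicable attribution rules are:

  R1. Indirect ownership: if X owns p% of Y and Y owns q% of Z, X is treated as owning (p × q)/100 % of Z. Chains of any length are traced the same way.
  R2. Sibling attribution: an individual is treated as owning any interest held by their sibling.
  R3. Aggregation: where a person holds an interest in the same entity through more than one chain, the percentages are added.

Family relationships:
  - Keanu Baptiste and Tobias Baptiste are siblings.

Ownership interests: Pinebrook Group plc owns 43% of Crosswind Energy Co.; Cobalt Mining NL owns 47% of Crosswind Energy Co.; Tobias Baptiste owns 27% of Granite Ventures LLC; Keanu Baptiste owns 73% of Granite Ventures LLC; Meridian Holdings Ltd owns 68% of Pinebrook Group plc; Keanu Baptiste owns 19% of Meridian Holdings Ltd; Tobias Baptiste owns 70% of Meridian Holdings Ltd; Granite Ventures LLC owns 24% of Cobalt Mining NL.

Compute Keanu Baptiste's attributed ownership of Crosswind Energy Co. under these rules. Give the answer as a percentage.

37.3036%

By sibling attribution (R2), Keanu Baptiste is treated as also owning Tobias Baptiste's interest in Meridian Holdings Ltd, giving 19% + 70% = 89%.
By sibling attribution (R2), Keanu Baptiste is treated as also owning Tobias Baptiste's interest in Granite Ventures LLC, giving 73% + 27% = 100%.
Chain via Meridian Holdings Ltd → Pinebrook Group plc (R1): 89% × 68% × 43% = 26.0236% of Crosswind Energy Co.
Chain via Granite Ventures LLC → Cobalt Mining NL (R1): 100% × 24% × 47% = 11.28% of Crosswind Energy Co.
Aggregating (R3): 26.0236% + 11.28% = 37.3036%.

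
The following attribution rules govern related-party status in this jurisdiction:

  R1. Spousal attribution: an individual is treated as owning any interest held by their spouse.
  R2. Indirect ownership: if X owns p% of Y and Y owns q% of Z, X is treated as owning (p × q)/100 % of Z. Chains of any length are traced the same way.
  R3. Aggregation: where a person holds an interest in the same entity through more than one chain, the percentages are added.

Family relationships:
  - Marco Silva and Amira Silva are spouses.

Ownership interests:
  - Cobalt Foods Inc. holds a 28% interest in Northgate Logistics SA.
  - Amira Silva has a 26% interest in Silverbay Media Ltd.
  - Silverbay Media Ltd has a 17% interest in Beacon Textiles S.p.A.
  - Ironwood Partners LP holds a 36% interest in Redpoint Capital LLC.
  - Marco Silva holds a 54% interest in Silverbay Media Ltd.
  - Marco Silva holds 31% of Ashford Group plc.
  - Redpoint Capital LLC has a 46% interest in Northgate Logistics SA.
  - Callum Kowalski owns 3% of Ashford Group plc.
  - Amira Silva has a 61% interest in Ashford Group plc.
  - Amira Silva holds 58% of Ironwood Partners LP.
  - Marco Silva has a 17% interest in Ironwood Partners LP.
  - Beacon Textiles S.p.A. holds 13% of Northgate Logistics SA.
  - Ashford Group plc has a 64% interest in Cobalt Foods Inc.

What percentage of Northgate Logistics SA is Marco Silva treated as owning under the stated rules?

30.6744%

By spousal attribution (R1), Marco Silva is treated as also owning Amira Silva's interest in Silverbay Media Ltd, giving 54% + 26% = 80%.
By spousal attribution (R1), Marco Silva is treated as also owning Amira Silva's interest in Ironwood Partners LP, giving 17% + 58% = 75%.
By spousal attribution (R1), Marco Silva is treated as also owning Amira Silva's interest in Ashford Group plc, giving 31% + 61% = 92%.
Chain via Silverbay Media Ltd → Beacon Textiles S.p.A. (R2): 80% × 17% × 13% = 1.768% of Northgate Logistics SA.
Chain via Ironwood Partners LP → Redpoint Capital LLC (R2): 75% × 36% × 46% = 12.42% of Northgate Logistics SA.
Chain via Ashford Group plc → Cobalt Foods Inc. (R2): 92% × 64% × 28% = 16.4864% of Northgate Logistics SA.
Aggregating (R3): 1.768% + 12.42% + 16.4864% = 30.6744%.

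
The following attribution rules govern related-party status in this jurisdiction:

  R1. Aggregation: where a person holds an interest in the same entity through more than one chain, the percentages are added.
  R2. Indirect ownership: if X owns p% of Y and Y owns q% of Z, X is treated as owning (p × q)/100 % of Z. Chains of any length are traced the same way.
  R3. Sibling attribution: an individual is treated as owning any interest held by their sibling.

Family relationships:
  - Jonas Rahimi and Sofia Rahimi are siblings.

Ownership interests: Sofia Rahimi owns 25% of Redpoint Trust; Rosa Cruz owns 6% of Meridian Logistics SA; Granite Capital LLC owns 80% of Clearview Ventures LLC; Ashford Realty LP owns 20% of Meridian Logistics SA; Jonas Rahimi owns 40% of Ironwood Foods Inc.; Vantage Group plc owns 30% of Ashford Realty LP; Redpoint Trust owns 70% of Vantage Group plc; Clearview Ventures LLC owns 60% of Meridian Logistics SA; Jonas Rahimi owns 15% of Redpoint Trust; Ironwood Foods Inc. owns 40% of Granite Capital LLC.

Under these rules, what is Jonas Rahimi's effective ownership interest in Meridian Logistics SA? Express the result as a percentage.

9.36%

By sibling attribution (R3), Jonas Rahimi is treated as also owning Sofia Rahimi's interest in Redpoint Trust, giving 15% + 25% = 40%.
Chain via Redpoint Trust → Vantage Group plc → Ashford Realty LP (R2): 40% × 70% × 30% × 20% = 1.68% of Meridian Logistics SA.
Chain via Ironwood Foods Inc. → Granite Capital LLC → Clearview Ventures LLC (R2): 40% × 40% × 80% × 60% = 7.68% of Meridian Logistics SA.
Aggregating (R1): 1.68% + 7.68% = 9.36%.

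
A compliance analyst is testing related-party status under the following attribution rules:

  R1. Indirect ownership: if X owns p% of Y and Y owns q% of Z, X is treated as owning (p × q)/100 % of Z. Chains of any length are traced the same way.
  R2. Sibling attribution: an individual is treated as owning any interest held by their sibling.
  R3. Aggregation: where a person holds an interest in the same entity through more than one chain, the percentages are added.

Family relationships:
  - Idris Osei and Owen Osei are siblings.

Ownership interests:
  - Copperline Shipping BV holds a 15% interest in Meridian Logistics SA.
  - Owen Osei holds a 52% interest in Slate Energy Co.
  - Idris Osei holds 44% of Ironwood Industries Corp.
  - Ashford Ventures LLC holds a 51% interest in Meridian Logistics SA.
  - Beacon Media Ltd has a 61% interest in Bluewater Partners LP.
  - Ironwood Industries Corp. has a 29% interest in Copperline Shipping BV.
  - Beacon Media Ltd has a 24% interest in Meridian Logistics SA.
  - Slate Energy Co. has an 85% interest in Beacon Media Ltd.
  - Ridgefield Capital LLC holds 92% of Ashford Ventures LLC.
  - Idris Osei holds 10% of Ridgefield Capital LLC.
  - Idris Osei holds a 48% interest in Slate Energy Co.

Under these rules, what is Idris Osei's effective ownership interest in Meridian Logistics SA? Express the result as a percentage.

27.006%

By sibling attribution (R2), Idris Osei is treated as also owning Owen Osei's interest in Slate Energy Co, giving 48% + 52% = 100%.
Chain via Ridgefield Capital LLC → Ashford Ventures LLC (R1): 10% × 92% × 51% = 4.692% of Meridian Logistics SA.
Chain via Slate Energy Co. → Beacon Media Ltd (R1): 100% × 85% × 24% = 20.4% of Meridian Logistics SA.
Chain via Ironwood Industries Corp. → Copperline Shipping BV (R1): 44% × 29% × 15% = 1.914% of Meridian Logistics SA.
Aggregating (R3): 4.692% + 20.4% + 1.914% = 27.006%.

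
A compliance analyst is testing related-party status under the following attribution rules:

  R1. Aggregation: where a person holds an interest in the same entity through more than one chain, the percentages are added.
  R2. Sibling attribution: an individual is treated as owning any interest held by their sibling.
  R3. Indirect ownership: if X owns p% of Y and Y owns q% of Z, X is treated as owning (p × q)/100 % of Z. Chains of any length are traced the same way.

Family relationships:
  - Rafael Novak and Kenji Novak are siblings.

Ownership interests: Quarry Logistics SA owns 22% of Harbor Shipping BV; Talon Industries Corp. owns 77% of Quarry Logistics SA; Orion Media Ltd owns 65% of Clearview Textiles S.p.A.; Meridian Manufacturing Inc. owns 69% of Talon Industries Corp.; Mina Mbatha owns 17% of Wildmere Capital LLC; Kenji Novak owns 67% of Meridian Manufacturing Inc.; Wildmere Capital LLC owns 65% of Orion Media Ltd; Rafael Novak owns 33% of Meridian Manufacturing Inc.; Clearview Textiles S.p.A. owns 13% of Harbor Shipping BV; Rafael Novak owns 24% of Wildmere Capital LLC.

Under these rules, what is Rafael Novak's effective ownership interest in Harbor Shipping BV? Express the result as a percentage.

13.0068%

By sibling attribution (R2), Rafael Novak is treated as also owning Kenji Novak's interest in Meridian Manufacturing Inc, giving 33% + 67% = 100%.
Chain via Meridian Manufacturing Inc. → Talon Industries Corp. → Quarry Logistics SA (R3): 100% × 69% × 77% × 22% = 11.6886% of Harbor Shipping BV.
Chain via Wildmere Capital LLC → Orion Media Ltd → Clearview Textiles S.p.A. (R3): 24% × 65% × 65% × 13% = 1.3182% of Harbor Shipping BV.
Aggregating (R1): 11.6886% + 1.3182% = 13.0068%.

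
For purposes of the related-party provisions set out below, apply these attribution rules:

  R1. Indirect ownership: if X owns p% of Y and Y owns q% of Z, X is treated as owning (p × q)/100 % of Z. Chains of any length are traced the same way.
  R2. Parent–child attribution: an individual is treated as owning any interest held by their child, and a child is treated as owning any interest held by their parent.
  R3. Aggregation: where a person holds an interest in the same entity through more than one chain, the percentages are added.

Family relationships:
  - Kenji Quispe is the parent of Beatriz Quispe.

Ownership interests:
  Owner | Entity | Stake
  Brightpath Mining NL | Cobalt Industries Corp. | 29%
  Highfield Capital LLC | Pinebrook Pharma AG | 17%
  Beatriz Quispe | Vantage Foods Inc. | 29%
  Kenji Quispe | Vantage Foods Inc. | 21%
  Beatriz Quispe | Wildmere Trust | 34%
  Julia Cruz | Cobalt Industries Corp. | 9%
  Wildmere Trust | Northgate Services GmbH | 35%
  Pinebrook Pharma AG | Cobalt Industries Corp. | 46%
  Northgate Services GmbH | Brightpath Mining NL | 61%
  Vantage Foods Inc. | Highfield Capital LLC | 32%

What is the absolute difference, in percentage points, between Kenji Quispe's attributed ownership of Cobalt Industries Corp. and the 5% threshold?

By parent–child attribution (R2), Kenji Quispe is treated as also owning Beatriz Quispe's interest in Vantage Foods Inc, giving 21% + 29% = 50%.
By parent–child attribution (R2), Kenji Quispe is treated as owning Beatriz Quispe's 34% interest in Wildmere Trust.
Chain via Vantage Foods Inc. → Highfield Capital LLC → Pinebrook Pharma AG (R1): 50% × 32% × 17% × 46% = 1.2512% of Cobalt Industries Corp.
Chain via Wildmere Trust → Northgate Services GmbH → Brightpath Mining NL (R1): 34% × 35% × 61% × 29% = 2.10511% of Cobalt Industries Corp.
Aggregating (R3): 1.2512% + 2.10511% = 3.35631%.
3.35631% falls short of the 5% threshold by 1.64369 percentage points.

1.64369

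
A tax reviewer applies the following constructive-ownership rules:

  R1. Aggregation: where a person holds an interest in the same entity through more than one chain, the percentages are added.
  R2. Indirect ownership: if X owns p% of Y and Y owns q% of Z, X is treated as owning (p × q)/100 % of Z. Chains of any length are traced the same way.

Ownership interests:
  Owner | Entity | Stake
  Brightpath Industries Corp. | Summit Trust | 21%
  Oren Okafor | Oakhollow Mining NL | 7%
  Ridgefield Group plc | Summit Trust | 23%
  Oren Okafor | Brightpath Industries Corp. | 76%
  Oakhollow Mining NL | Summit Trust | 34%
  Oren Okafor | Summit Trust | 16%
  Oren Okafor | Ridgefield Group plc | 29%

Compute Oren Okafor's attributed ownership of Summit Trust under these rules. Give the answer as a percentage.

41.01%

Chain via Oakhollow Mining NL (R2): 7% × 34% = 2.38% of Summit Trust.
Chain via Brightpath Industries Corp. (R2): 76% × 21% = 15.96% of Summit Trust.
Chain via Ridgefield Group plc (R2): 29% × 23% = 6.67% of Summit Trust.
Direct interest in Summit Trust: 16%.
Aggregating (R1): 2.38% + 15.96% + 6.67% + 16% = 41.01%.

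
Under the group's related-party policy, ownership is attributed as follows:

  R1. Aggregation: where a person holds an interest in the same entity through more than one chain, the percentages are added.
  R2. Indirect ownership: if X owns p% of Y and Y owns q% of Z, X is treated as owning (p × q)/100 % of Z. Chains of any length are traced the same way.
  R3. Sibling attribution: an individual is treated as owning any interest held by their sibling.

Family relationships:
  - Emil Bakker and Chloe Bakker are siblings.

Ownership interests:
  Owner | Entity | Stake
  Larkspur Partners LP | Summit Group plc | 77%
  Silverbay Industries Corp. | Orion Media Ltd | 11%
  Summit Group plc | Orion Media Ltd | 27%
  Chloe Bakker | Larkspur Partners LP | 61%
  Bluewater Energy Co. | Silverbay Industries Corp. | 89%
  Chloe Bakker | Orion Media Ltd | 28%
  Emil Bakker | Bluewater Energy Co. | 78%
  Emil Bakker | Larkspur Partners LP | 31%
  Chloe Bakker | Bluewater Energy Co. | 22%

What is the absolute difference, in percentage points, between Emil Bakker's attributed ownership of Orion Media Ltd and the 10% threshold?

46.9168

By sibling attribution (R3), Emil Bakker is treated as also owning Chloe Bakker's interest in Larkspur Partners LP, giving 31% + 61% = 92%.
By sibling attribution (R3), Emil Bakker is treated as also owning Chloe Bakker's interest in Bluewater Energy Co, giving 78% + 22% = 100%.
By sibling attribution (R3), Emil Bakker is treated as owning Chloe Bakker's 28% interest in Orion Media Ltd.
Chain via Larkspur Partners LP → Summit Group plc (R2): 92% × 77% × 27% = 19.1268% of Orion Media Ltd.
Chain via Bluewater Energy Co. → Silverbay Industries Corp. (R2): 100% × 89% × 11% = 9.79% of Orion Media Ltd.
Direct interest in Orion Media Ltd: 28%.
Aggregating (R1): 19.1268% + 9.79% + 28% = 56.9168%.
56.9168% exceeds the 10% threshold by 46.9168 percentage points.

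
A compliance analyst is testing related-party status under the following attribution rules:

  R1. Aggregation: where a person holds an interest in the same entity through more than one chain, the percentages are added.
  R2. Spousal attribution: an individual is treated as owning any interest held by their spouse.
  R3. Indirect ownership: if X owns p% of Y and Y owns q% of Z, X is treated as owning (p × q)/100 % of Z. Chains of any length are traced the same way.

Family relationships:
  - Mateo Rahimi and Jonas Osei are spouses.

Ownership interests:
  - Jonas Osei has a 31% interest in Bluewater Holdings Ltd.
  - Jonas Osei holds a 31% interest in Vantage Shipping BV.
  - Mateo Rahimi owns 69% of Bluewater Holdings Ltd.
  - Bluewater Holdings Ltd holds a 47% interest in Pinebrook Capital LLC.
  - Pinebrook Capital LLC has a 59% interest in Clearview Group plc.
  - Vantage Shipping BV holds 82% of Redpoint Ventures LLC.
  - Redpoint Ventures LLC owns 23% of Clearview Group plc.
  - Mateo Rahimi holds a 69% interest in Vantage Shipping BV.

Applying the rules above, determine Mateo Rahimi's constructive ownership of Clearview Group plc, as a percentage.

46.59%

By spousal attribution (R2), Mateo Rahimi is treated as also owning Jonas Osei's interest in Bluewater Holdings Ltd, giving 69% + 31% = 100%.
By spousal attribution (R2), Mateo Rahimi is treated as also owning Jonas Osei's interest in Vantage Shipping BV, giving 69% + 31% = 100%.
Chain via Bluewater Holdings Ltd → Pinebrook Capital LLC (R3): 100% × 47% × 59% = 27.73% of Clearview Group plc.
Chain via Vantage Shipping BV → Redpoint Ventures LLC (R3): 100% × 82% × 23% = 18.86% of Clearview Group plc.
Aggregating (R1): 27.73% + 18.86% = 46.59%.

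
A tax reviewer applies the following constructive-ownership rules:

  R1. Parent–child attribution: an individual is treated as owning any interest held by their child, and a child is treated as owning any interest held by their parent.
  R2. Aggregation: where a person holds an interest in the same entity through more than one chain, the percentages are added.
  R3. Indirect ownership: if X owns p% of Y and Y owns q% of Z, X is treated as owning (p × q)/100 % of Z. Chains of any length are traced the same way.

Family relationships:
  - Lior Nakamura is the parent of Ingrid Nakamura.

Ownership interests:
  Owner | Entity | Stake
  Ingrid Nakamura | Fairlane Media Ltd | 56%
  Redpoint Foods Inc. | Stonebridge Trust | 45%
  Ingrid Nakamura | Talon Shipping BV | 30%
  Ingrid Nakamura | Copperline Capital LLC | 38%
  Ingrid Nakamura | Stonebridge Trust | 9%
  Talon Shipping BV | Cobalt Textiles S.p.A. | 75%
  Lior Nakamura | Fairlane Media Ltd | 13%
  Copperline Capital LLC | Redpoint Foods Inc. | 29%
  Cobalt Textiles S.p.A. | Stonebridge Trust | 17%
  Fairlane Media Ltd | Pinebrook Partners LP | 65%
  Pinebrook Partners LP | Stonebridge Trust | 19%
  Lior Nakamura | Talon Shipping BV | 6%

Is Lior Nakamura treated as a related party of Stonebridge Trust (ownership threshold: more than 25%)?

Yes

By parent–child attribution (R1), Lior Nakamura is treated as also owning Ingrid Nakamura's interest in Talon Shipping BV, giving 6% + 30% = 36%.
By parent–child attribution (R1), Lior Nakamura is treated as also owning Ingrid Nakamura's interest in Fairlane Media Ltd, giving 13% + 56% = 69%.
By parent–child attribution (R1), Lior Nakamura is treated as owning Ingrid Nakamura's 38% interest in Copperline Capital LLC.
By parent–child attribution (R1), Lior Nakamura is treated as owning Ingrid Nakamura's 9% interest in Stonebridge Trust.
Chain via Talon Shipping BV → Cobalt Textiles S.p.A. (R3): 36% × 75% × 17% = 4.59% of Stonebridge Trust.
Chain via Fairlane Media Ltd → Pinebrook Partners LP (R3): 69% × 65% × 19% = 8.5215% of Stonebridge Trust.
Chain via Copperline Capital LLC → Redpoint Foods Inc. (R3): 38% × 29% × 45% = 4.959% of Stonebridge Trust.
Direct interest in Stonebridge Trust: 9%.
Aggregating (R2): 4.59% + 8.5215% + 4.959% + 9% = 27.0705%.
27.0705% exceeds the 25% threshold, so Lior is a related party to Stonebridge Trust.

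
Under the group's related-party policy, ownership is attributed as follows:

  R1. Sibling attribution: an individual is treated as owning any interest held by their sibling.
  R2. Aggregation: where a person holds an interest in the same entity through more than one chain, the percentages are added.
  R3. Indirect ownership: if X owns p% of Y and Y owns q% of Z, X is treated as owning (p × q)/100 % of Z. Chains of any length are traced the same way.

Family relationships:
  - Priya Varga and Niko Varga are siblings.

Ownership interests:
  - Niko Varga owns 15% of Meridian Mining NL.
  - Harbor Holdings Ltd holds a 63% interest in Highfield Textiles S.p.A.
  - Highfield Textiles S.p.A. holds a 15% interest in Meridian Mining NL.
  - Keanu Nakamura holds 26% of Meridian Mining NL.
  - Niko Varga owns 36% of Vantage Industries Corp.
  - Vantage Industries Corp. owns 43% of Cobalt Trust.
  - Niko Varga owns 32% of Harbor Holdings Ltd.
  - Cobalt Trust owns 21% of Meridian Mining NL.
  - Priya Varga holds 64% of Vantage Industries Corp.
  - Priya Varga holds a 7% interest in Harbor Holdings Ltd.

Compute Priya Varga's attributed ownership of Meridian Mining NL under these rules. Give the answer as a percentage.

27.7155%

By sibling attribution (R1), Priya Varga is treated as also owning Niko Varga's interest in Vantage Industries Corp, giving 64% + 36% = 100%.
By sibling attribution (R1), Priya Varga is treated as also owning Niko Varga's interest in Harbor Holdings Ltd, giving 7% + 32% = 39%.
By sibling attribution (R1), Priya Varga is treated as owning Niko Varga's 15% interest in Meridian Mining NL.
Chain via Vantage Industries Corp. → Cobalt Trust (R3): 100% × 43% × 21% = 9.03% of Meridian Mining NL.
Chain via Harbor Holdings Ltd → Highfield Textiles S.p.A. (R3): 39% × 63% × 15% = 3.6855% of Meridian Mining NL.
Direct interest in Meridian Mining NL: 15%.
Aggregating (R2): 9.03% + 3.6855% + 15% = 27.7155%.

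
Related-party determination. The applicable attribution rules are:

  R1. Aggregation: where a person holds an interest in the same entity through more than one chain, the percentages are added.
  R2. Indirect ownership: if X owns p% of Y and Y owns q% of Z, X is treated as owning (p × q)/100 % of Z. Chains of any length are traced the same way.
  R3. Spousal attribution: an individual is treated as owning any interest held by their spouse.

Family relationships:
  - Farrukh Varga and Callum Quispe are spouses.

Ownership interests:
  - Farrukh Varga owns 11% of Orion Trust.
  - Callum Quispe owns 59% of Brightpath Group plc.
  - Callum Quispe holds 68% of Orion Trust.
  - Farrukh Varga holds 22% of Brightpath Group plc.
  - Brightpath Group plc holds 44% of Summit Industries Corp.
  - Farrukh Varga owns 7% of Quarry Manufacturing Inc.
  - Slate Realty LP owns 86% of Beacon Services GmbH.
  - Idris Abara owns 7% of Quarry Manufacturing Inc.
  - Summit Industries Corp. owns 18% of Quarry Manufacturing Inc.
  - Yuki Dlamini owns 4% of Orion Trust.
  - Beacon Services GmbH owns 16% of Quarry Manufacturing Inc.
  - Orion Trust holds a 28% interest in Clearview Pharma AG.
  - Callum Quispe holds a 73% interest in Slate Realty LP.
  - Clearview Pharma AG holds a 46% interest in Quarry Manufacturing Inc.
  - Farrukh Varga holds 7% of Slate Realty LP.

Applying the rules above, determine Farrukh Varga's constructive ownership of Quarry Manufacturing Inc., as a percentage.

By spousal attribution (R3), Farrukh Varga is treated as also owning Callum Quispe's interest in Slate Realty LP, giving 7% + 73% = 80%.
By spousal attribution (R3), Farrukh Varga is treated as also owning Callum Quispe's interest in Orion Trust, giving 11% + 68% = 79%.
By spousal attribution (R3), Farrukh Varga is treated as also owning Callum Quispe's interest in Brightpath Group plc, giving 22% + 59% = 81%.
Chain via Slate Realty LP → Beacon Services GmbH (R2): 80% × 86% × 16% = 11.008% of Quarry Manufacturing Inc.
Chain via Orion Trust → Clearview Pharma AG (R2): 79% × 28% × 46% = 10.1752% of Quarry Manufacturing Inc.
Chain via Brightpath Group plc → Summit Industries Corp. (R2): 81% × 44% × 18% = 6.4152% of Quarry Manufacturing Inc.
Direct interest in Quarry Manufacturing Inc: 7%.
Aggregating (R1): 11.008% + 10.1752% + 6.4152% + 7% = 34.5984%.

34.5984%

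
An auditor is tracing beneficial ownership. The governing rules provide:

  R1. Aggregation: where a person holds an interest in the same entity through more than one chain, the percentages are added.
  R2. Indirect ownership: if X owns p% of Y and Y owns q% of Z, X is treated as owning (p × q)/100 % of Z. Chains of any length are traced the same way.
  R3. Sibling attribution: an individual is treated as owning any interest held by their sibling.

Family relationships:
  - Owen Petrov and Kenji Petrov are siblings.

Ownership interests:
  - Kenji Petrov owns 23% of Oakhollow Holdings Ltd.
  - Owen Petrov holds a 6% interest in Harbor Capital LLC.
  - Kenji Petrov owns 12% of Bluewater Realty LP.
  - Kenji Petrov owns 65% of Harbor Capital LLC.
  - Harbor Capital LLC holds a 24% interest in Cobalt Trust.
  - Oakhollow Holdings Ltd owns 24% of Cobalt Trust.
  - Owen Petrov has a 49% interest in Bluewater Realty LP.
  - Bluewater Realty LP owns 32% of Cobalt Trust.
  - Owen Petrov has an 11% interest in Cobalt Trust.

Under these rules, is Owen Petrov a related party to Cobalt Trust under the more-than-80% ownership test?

No

By sibling attribution (R3), Owen Petrov is treated as also owning Kenji Petrov's interest in Harbor Capital LLC, giving 6% + 65% = 71%.
By sibling attribution (R3), Owen Petrov is treated as also owning Kenji Petrov's interest in Bluewater Realty LP, giving 49% + 12% = 61%.
By sibling attribution (R3), Owen Petrov is treated as owning Kenji Petrov's 23% interest in Oakhollow Holdings Ltd.
Chain via Harbor Capital LLC (R2): 71% × 24% = 17.04% of Cobalt Trust.
Chain via Bluewater Realty LP (R2): 61% × 32% = 19.52% of Cobalt Trust.
Direct interest in Cobalt Trust: 11%.
Chain via Oakhollow Holdings Ltd (R2): 23% × 24% = 5.52% of Cobalt Trust.
Aggregating (R1): 17.04% + 19.52% + 11% + 5.52% = 53.08%.
53.08% does not exceed the 80% threshold, so Owen is not a related party to Cobalt Trust.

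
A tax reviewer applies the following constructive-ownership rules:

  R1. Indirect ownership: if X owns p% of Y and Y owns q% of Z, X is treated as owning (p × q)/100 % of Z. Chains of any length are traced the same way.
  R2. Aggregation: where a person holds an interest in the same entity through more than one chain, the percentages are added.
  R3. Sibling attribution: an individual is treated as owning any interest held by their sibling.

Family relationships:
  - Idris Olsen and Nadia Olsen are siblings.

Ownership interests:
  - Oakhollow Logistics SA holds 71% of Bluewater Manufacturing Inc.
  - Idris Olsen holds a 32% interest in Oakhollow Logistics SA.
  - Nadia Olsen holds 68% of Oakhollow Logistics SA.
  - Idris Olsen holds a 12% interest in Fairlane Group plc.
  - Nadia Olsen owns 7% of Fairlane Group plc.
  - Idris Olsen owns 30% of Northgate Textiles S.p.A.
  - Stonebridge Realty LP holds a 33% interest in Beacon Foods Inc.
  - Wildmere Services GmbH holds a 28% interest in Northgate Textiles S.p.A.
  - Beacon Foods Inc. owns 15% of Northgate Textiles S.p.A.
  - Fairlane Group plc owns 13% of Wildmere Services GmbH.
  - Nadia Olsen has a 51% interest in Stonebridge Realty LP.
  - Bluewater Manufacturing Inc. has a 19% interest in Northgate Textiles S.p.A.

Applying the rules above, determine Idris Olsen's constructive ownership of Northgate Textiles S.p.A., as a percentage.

By sibling attribution (R3), Idris Olsen is treated as also owning Nadia Olsen's interest in Fairlane Group plc, giving 12% + 7% = 19%.
By sibling attribution (R3), Idris Olsen is treated as also owning Nadia Olsen's interest in Oakhollow Logistics SA, giving 32% + 68% = 100%.
By sibling attribution (R3), Idris Olsen is treated as owning Nadia Olsen's 51% interest in Stonebridge Realty LP.
Chain via Fairlane Group plc → Wildmere Services GmbH (R1): 19% × 13% × 28% = 0.6916% of Northgate Textiles S.p.A.
Chain via Oakhollow Logistics SA → Bluewater Manufacturing Inc. (R1): 100% × 71% × 19% = 13.49% of Northgate Textiles S.p.A.
Direct interest in Northgate Textiles S.p.A: 30%.
Chain via Stonebridge Realty LP → Beacon Foods Inc. (R1): 51% × 33% × 15% = 2.5245% of Northgate Textiles S.p.A.
Aggregating (R2): 0.6916% + 13.49% + 30% + 2.5245% = 46.7061%.

46.7061%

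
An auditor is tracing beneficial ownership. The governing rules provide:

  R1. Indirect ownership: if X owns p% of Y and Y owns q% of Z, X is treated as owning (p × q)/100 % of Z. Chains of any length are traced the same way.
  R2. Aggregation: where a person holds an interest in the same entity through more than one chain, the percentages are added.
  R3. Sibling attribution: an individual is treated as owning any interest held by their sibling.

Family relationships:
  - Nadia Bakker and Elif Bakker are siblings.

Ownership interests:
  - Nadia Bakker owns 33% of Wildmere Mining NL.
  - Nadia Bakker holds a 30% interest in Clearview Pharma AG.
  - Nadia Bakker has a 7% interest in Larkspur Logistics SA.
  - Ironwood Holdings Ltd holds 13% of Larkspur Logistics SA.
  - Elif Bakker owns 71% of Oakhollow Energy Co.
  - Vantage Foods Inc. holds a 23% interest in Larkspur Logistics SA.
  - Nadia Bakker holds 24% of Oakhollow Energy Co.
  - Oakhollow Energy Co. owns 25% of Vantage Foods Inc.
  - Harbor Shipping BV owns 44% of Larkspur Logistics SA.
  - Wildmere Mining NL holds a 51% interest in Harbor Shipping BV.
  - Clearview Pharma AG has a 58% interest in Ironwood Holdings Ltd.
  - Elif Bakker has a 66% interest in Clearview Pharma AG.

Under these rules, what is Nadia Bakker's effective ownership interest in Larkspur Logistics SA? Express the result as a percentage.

By sibling attribution (R3), Nadia Bakker is treated as also owning Elif Bakker's interest in Oakhollow Energy Co, giving 24% + 71% = 95%.
By sibling attribution (R3), Nadia Bakker is treated as also owning Elif Bakker's interest in Clearview Pharma AG, giving 30% + 66% = 96%.
Chain via Oakhollow Energy Co. → Vantage Foods Inc. (R1): 95% × 25% × 23% = 5.4625% of Larkspur Logistics SA.
Chain via Wildmere Mining NL → Harbor Shipping BV (R1): 33% × 51% × 44% = 7.4052% of Larkspur Logistics SA.
Chain via Clearview Pharma AG → Ironwood Holdings Ltd (R1): 96% × 58% × 13% = 7.2384% of Larkspur Logistics SA.
Direct interest in Larkspur Logistics SA: 7%.
Aggregating (R2): 5.4625% + 7.4052% + 7.2384% + 7% = 27.1061%.

27.1061%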